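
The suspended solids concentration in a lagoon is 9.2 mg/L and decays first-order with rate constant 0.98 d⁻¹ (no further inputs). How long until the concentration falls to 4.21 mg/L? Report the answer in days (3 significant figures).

0.798 d

t = ln(C₀/C)/k = ln(9.2/4.21)/0.98 = 0.7817/0.98 = 0.7977 d.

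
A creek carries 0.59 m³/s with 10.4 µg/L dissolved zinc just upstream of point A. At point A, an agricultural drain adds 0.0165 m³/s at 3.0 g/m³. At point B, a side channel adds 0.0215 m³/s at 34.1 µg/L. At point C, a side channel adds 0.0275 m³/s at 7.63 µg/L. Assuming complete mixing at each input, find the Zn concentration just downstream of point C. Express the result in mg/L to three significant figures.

10.4 µg/L = 0.0104 mg/L.
After input A: C = (0.59·0.0104 + 0.0165·3) / 0.6065 = 0.09173 mg/L.
34.1 µg/L = 0.0341 mg/L.
After input B: C = (0.6065·0.09173 + 0.0215·0.0341) / 0.628 = 0.08976 mg/L.
7.63 µg/L = 0.00763 mg/L.
After input C: C = (0.628·0.08976 + 0.0275·0.00763) / 0.6555 = 0.08631 mg/L.

0.0863 mg/L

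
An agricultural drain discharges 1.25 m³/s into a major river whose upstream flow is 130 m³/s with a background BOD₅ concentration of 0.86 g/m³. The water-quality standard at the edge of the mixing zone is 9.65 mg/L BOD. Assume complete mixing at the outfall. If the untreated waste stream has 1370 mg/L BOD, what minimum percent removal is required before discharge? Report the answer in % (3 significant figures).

32.6 %

Mass balance: 9.65·131.2 = 1.25·Cₑ + 130·0.86.
Cₑ = (1267 − 111.8) / 1.25 = 923.8 mg/L.
Required removal = 1 − 923.8/1370 = 32.57 %.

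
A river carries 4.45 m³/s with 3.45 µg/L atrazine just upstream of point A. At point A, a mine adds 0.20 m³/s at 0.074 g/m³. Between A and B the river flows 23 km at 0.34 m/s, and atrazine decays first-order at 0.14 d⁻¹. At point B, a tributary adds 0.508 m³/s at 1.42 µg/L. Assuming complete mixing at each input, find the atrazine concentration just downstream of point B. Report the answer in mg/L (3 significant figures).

0.00538 mg/L

3.45 µg/L = 0.00345 mg/L.
After input A: C = (4.45·0.00345 + 0.2·0.074) / 4.65 = 0.006484 mg/L.
Over the 23 km reach to input B (t = 6.765e+04 s = 0.783 d), decay gives C = 0.006484·exp(−0.14·0.783) = 0.005811 mg/L.
1.42 µg/L = 0.00142 mg/L.
After input B: C = (4.65·0.005811 + 0.508·0.00142) / 5.158 = 0.005379 mg/L.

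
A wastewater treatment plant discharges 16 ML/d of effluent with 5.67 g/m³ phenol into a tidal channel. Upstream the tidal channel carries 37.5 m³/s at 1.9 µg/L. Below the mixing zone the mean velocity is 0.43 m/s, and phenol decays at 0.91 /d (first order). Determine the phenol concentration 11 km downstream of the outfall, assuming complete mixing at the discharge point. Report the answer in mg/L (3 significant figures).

0.0227 mg/L

16 ML/d = 0.1852 m³/s.
1.9 µg/L = 0.0019 mg/L.
After complete mixing, C₀ = (0.1852·5.67 + 37.5·0.0019) / 37.69 = 0.02975 mg/L.
Travel time t = 1.1e+04 m / 0.43 m/s = 2.558e+04 s = 0.2961 d.
C = 0.02975·exp(−0.91·0.2961) = 0.02975·0.7638 = 0.02273 mg/L.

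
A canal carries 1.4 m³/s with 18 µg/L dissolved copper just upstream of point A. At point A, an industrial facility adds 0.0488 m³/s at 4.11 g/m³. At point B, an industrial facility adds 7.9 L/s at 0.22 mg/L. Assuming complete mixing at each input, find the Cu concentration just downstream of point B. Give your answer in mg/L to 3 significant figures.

18 µg/L = 0.018 mg/L.
After input A: C = (1.4·0.018 + 0.0488·4.11) / 1.449 = 0.1558 mg/L.
7.9 L/s = 0.0079 m³/s.
After input B: C = (1.449·0.1558 + 0.0079·0.22) / 1.457 = 0.1562 mg/L.

0.156 mg/L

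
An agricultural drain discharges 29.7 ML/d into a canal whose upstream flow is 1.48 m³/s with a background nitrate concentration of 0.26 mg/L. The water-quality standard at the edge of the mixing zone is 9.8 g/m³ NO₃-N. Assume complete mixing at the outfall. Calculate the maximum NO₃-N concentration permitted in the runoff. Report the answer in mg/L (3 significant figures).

29.7 ML/d = 0.3438 m³/s.
Mass balance: 9.8·1.824 = 0.3438·Cₑ + 1.48·0.26.
Cₑ = (17.87 − 0.3848) / 0.3438 = 50.87 mg/L.

50.9 mg/L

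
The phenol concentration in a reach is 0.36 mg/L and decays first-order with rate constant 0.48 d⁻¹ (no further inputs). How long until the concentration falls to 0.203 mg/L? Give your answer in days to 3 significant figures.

1.19 d

t = ln(C₀/C)/k = ln(0.36/0.203)/0.48 = 0.5729/0.48 = 1.194 d.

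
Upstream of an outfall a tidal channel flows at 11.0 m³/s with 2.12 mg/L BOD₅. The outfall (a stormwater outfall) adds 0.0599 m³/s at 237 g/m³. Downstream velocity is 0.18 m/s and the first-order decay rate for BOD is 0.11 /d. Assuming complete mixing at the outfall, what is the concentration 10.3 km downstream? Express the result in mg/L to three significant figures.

After complete mixing, C₀ = (0.0599·237 + 11·2.12) / 11.06 = 3.392 mg/L.
Travel time t = 1.03e+04 m / 0.18 m/s = 5.722e+04 s = 0.6623 d.
C = 3.392·exp(−0.11·0.6623) = 3.392·0.9297 = 3.154 mg/L.

3.15 mg/L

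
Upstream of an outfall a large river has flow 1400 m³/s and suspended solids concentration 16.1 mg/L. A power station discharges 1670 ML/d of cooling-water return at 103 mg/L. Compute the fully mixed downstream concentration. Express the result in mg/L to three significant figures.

17.3 mg/L

1670 ML/d = 19.33 m³/s.
Conservation of mass across the mixing zone: C = (19.33·103 + 1400·16.1) / (19.33 + 1400) = 2.453e+04/1419 = 17.28 mg/L.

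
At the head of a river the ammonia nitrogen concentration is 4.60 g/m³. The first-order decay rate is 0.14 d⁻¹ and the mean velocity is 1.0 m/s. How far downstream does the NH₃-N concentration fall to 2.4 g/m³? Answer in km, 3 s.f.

From C = C₀·e^(−kt), t = ln(C₀/C)/k = ln(4.60/2.4)/0.14 = 0.6506/0.14 = 4.647 d.
Distance = v·t = 1.0 m/s × 4.015e+05 s = 4.015e+05 m = 401.5 km.

402 km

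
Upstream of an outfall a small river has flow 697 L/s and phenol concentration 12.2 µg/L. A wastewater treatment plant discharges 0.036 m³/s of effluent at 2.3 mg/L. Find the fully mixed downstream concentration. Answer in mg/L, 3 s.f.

0.125 mg/L

697 L/s = 0.697 m³/s.
12.2 µg/L = 0.0122 mg/L.
Conservation of mass across the mixing zone: C = (0.036·2.3 + 0.697·0.0122) / (0.036 + 0.697) = 0.0913/0.733 = 0.1246 mg/L.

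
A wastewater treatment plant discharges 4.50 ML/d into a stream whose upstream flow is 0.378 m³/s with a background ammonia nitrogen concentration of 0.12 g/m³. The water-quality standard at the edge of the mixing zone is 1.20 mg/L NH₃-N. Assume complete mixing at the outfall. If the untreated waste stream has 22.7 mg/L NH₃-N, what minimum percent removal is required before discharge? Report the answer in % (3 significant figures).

4.50 ML/d = 0.05208 m³/s.
Mass balance: 1.2·0.4301 = 0.05208·Cₑ + 0.378·0.12.
Cₑ = (0.5161 − 0.04536) / 0.05208 = 9.038 mg/L.
Required removal = 1 − 9.038/22.7 = 60.18 %.

60.2 %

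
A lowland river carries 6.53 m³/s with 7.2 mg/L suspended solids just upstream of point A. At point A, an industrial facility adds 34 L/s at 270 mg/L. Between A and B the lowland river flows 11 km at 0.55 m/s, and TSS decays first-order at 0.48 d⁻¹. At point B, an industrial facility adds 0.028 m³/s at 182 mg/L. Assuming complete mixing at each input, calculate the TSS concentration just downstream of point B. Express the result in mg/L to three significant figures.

8.40 mg/L

34 L/s = 0.034 m³/s.
After input A: C = (6.53·7.2 + 0.034·270) / 6.564 = 8.561 mg/L.
Over the 11 km reach to input B (t = 2e+04 s = 0.2315 d), decay gives C = 8.561·exp(−0.48·0.2315) = 7.661 mg/L.
After input B: C = (6.564·7.661 + 0.028·182) / 6.592 = 8.401 mg/L.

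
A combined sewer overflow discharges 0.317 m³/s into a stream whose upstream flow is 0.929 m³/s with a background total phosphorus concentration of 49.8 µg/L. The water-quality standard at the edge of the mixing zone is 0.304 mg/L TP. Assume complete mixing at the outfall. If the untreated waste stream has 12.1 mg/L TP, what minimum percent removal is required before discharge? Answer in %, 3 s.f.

49.8 µg/L = 0.0498 mg/L.
Mass balance: 0.304·1.246 = 0.317·Cₑ + 0.929·0.0498.
Cₑ = (0.3788 − 0.04626) / 0.317 = 1.049 mg/L.
Required removal = 1 − 1.049/12.1 = 91.33 %.

91.3 %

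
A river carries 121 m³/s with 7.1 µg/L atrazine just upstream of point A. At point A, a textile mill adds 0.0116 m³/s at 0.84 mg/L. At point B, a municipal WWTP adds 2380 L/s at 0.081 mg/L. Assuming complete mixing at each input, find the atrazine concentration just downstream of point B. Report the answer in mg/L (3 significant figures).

0.00860 mg/L

7.1 µg/L = 0.0071 mg/L.
After input A: C = (121·0.0071 + 0.0116·0.84) / 121 = 0.00718 mg/L.
2380 L/s = 2.38 m³/s.
After input B: C = (121·0.00718 + 2.38·0.081) / 123.4 = 0.008604 mg/L.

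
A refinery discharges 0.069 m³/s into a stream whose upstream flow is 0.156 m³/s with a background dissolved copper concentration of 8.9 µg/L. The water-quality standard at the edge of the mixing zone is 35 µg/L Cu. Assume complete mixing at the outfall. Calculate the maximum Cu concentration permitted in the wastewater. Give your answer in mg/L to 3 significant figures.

8.9 µg/L = 0.0089 mg/L.
35 µg/L = 0.035 mg/L.
Mass balance: 0.035·0.225 = 0.069·Cₑ + 0.156·0.0089.
Cₑ = (0.007875 − 0.001388) / 0.069 = 0.09401 mg/L.

0.0940 mg/L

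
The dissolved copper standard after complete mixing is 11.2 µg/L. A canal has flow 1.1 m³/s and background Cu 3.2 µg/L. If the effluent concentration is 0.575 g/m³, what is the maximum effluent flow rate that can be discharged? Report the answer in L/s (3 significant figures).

3.2 µg/L = 0.0032 mg/L.
11.2 µg/L = 0.0112 mg/L.
Mass balance at complete mixing: C_std·(Q_w + Q_r) = Q_w·C_e + Q_r·C_b.
Rearranging, Q_w = Q_r·(C_std − C_b)/(C_e − C_std) = 1.1·(0.0112 − 0.0032) / (0.575 − 0.0112) = 0.01561 m³/s.
= 15.61 L/s.

15.6 L/s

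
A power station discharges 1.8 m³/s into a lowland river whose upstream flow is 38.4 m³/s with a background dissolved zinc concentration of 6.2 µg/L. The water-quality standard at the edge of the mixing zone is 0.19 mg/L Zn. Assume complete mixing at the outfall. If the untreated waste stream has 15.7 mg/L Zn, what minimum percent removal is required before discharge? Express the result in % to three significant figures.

6.2 µg/L = 0.0062 mg/L.
Mass balance: 0.19·40.2 = 1.8·Cₑ + 38.4·0.0062.
Cₑ = (7.638 − 0.2381) / 1.8 = 4.111 mg/L.
Required removal = 1 − 4.111/15.7 = 73.81 %.

73.8 %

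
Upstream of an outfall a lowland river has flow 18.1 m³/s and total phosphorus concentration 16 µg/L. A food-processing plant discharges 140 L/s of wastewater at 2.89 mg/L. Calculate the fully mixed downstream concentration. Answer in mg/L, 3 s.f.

0.0381 mg/L

140 L/s = 0.14 m³/s.
16 µg/L = 0.016 mg/L.
By mass balance at complete mixing, C = (0.14·2.89 + 18.1·0.016) / (0.14 + 18.1) = 0.6942/18.24 = 0.03806 mg/L.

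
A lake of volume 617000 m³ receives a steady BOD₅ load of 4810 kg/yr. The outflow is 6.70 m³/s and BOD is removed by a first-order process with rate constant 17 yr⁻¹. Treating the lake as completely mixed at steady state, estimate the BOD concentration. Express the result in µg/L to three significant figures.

21.7 µg/L

Outflow Q = 6.70 m³/s × 3.156e+07 s/yr = 2.114e+08 m³/yr.
Steady-state CSTR mass balance: W = Q·C + k·V·C, so C = W/(Q + kV).
Q + kV = 2.114e+08 + 17·617000 = 2.219e+08 m³/yr.
C = 4810/2.219e+08 = 2.167e-05 kg/m³ = 0.02167 mg/L = 21.67 µg/L.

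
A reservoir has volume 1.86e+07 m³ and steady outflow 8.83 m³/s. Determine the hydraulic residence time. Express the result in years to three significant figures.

Q = 8.83 m³/s × 3.156e+07 s/yr = 2.787e+08 m³/yr.
Hydraulic residence time τ = V/Q = 1.86e+07/2.787e+08 = 0.06675 yr.

0.0667 yr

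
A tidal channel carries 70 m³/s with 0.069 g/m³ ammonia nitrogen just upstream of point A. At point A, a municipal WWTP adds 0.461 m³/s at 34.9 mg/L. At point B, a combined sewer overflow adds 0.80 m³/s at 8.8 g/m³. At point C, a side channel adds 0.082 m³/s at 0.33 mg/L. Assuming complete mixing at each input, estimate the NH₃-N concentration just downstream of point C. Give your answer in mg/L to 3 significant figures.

0.392 mg/L

After input A: C = (70·0.069 + 0.461·34.9) / 70.46 = 0.2969 mg/L.
After input B: C = (70.46·0.2969 + 0.8·8.8) / 71.26 = 0.3923 mg/L.
After input C: C = (71.26·0.3923 + 0.082·0.33) / 71.34 = 0.3923 mg/L.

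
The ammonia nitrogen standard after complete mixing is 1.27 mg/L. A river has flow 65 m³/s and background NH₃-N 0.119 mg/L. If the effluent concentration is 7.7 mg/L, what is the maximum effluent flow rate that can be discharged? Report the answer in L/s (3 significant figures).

Mass balance at complete mixing: C_std·(Q_w + Q_r) = Q_w·C_e + Q_r·C_b.
Rearranging, Q_w = Q_r·(C_std − C_b)/(C_e − C_std) = 65·(1.27 − 0.119) / (7.7 − 1.27) = 11.64 m³/s.
= 1.164e+04 L/s.

11600 L/s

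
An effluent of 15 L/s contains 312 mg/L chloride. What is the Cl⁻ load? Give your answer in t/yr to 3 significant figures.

148 t/yr

15 L/s = 0.015 m³/s.
Mass flux = Q·C = 0.015 m³/s × 312 g/m³ = 4.68 g/s.
= 4.68 g/s × 31.56 = 147.7 t/yr.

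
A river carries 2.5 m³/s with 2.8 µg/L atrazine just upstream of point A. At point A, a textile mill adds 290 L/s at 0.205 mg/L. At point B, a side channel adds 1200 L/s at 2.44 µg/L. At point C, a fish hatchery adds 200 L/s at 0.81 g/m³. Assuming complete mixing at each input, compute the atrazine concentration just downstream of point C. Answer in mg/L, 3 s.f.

2.8 µg/L = 0.0028 mg/L.
290 L/s = 0.29 m³/s.
After input A: C = (2.5·0.0028 + 0.29·0.205) / 2.79 = 0.02382 mg/L.
1200 L/s = 1.2 m³/s.
2.44 µg/L = 0.00244 mg/L.
After input B: C = (2.79·0.02382 + 1.2·0.00244) / 3.99 = 0.01739 mg/L.
200 L/s = 0.2 m³/s.
After input C: C = (3.99·0.01739 + 0.2·0.81) / 4.19 = 0.05522 mg/L.

0.0552 mg/L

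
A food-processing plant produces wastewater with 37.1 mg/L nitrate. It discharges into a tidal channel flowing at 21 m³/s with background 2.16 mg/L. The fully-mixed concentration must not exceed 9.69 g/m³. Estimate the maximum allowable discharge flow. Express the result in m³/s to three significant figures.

5.77 m³/s

Mass balance at complete mixing: C_std·(Q_w + Q_r) = Q_w·C_e + Q_r·C_b.
Rearranging, Q_w = Q_r·(C_std − C_b)/(C_e − C_std) = 21·(9.69 − 2.16) / (37.1 − 9.69) = 5.769 m³/s.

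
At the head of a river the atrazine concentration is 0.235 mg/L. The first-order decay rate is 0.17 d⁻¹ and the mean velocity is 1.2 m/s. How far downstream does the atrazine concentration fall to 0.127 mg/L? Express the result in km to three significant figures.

From C = C₀·e^(−kt), t = ln(C₀/C)/k = ln(0.235/0.127)/0.17 = 0.6154/0.17 = 3.62 d.
Distance = v·t = 1.2 m/s × 3.128e+05 s = 3.753e+05 m = 375.3 km.

375 km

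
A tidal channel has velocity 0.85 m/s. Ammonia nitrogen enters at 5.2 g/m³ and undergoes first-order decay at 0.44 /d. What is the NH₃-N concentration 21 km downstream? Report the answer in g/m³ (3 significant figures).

4.59 g/m³

Travel time t = 21 km / 0.85 m/s = 2.1e+04/0.85 = 2.471e+04 s = 0.2859 d.
First-order decay: C = 5.2·exp(−0.44·0.2859) = 5.2·0.8818 = 4.585 g/m³.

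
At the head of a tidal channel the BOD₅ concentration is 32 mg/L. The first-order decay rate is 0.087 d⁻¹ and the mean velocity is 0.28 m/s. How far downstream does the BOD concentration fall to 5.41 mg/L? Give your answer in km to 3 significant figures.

From C = C₀·e^(−kt), t = ln(C₀/C)/k = ln(32/5.41)/0.087 = 1.777/0.087 = 20.43 d.
Distance = v·t = 0.28 m/s × 1.765e+06 s = 4.943e+05 m = 494.3 km.

494 km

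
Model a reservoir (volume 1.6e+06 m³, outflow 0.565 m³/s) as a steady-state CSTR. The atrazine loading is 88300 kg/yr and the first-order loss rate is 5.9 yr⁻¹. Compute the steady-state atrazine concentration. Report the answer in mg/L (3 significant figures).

3.24 mg/L

Outflow Q = 0.565 m³/s × 3.156e+07 s/yr = 1.783e+07 m³/yr.
Steady-state CSTR mass balance: W = Q·C + k·V·C, so C = W/(Q + kV).
Q + kV = 1.783e+07 + 5.9·1.6e+06 = 2.727e+07 m³/yr.
C = 88300/2.727e+07 = 0.003238 kg/m³ = 3.238 mg/L.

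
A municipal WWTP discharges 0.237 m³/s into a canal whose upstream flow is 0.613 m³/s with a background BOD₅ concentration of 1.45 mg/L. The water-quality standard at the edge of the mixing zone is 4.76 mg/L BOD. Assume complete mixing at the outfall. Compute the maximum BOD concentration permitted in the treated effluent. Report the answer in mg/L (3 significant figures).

13.3 mg/L

Mass balance: 4.76·0.85 = 0.237·Cₑ + 0.613·1.45.
Cₑ = (4.046 − 0.8888) / 0.237 = 13.32 mg/L.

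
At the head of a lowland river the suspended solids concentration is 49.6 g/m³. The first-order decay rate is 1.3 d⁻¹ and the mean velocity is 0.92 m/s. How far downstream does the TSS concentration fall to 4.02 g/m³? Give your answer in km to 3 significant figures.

From C = C₀·e^(−kt), t = ln(C₀/C)/k = ln(49.6/4.02)/1.3 = 2.513/1.3 = 1.933 d.
Distance = v·t = 0.92 m/s × 1.67e+05 s = 1.536e+05 m = 153.6 km.

154 km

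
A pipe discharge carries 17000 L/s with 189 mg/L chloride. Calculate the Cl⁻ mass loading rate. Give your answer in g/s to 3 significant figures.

17000 L/s = 17 m³/s.
Mass flux = Q·C = 17 m³/s × 189 g/m³ = 3213 g/s.

3210 g/s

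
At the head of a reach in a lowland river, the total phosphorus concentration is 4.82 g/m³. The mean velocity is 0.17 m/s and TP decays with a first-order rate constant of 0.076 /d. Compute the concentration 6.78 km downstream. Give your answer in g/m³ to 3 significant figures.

Travel time t = 6.78 km / 0.17 m/s = 6780/0.17 = 3.988e+04 s = 0.4616 d.
First-order decay: C = 4.82·exp(−0.076·0.4616) = 4.82·0.9655 = 4.654 g/m³.

4.65 g/m³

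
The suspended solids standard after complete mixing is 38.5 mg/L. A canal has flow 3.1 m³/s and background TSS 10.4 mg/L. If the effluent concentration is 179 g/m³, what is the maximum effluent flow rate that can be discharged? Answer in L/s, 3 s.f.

620 L/s

Mass balance at complete mixing: C_std·(Q_w + Q_r) = Q_w·C_e + Q_r·C_b.
Rearranging, Q_w = Q_r·(C_std − C_b)/(C_e − C_std) = 3.1·(38.5 − 10.4) / (179 − 38.5) = 0.62 m³/s.
= 620 L/s.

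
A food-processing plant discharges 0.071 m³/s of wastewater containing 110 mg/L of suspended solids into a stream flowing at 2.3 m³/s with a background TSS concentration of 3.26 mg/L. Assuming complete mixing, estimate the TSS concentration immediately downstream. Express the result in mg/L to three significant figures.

By mass balance at complete mixing, C = (0.071·110 + 2.3·3.26) / (0.071 + 2.3) = 15.31/2.371 = 6.456 mg/L.

6.46 mg/L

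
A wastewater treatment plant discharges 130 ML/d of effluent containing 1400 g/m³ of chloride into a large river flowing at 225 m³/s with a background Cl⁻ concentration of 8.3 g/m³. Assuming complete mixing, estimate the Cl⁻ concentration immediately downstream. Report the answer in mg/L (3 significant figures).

130 ML/d = 1.505 m³/s.
By mass balance at complete mixing, C = (1.505·1400 + 225·8.3) / (1.505 + 225) = 3974/226.5 = 17.54 mg/L.

17.5 mg/L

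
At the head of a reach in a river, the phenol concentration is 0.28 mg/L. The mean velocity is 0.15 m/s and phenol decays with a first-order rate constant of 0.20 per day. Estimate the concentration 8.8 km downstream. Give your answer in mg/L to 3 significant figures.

Travel time t = 8.8 km / 0.15 m/s = 8800/0.15 = 5.867e+04 s = 0.679 d.
First-order decay: C = 0.28·exp(−0.20·0.679) = 0.28·0.873 = 0.2444 mg/L.

0.244 mg/L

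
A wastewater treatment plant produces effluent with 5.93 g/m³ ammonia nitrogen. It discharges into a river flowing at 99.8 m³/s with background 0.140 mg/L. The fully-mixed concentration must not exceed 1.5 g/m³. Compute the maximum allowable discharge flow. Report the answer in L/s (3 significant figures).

Mass balance at complete mixing: C_std·(Q_w + Q_r) = Q_w·C_e + Q_r·C_b.
Rearranging, Q_w = Q_r·(C_std − C_b)/(C_e − C_std) = 99.8·(1.5 − 0.14) / (5.93 − 1.5) = 30.64 m³/s.
= 3.064e+04 L/s.

30600 L/s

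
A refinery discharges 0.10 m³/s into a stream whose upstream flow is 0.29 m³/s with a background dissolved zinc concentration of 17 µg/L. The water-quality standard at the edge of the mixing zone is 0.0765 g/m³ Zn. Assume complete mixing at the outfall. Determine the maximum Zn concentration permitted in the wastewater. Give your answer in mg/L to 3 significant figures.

17 µg/L = 0.017 mg/L.
Mass balance: 0.0765·0.39 = 0.1·Cₑ + 0.29·0.017.
Cₑ = (0.02984 − 0.00493) / 0.1 = 0.249 mg/L.

0.249 mg/L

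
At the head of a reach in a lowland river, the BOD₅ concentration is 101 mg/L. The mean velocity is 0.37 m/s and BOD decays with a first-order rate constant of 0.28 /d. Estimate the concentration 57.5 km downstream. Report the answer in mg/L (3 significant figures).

61.0 mg/L

Travel time t = 57.5 km / 0.37 m/s = 5.75e+04/0.37 = 1.554e+05 s = 1.799 d.
First-order decay: C = 101·exp(−0.28·1.799) = 101·0.6043 = 61.04 mg/L.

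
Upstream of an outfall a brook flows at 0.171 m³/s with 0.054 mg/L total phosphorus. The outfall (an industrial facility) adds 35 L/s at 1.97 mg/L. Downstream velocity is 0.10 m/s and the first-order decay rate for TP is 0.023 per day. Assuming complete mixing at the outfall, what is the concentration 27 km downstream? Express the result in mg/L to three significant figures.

0.353 mg/L

35 L/s = 0.035 m³/s.
After complete mixing, C₀ = (0.035·1.97 + 0.171·0.054) / 0.206 = 0.3795 mg/L.
Travel time t = 2.7e+04 m / 0.10 m/s = 2.7e+05 s = 3.125 d.
C = 0.3795·exp(−0.023·3.125) = 0.3795·0.9306 = 0.3532 mg/L.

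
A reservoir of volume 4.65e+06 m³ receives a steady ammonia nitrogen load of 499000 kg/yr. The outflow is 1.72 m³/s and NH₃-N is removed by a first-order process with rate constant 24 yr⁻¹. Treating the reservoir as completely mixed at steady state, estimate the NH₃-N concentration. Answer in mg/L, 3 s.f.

Outflow Q = 1.72 m³/s × 3.156e+07 s/yr = 5.428e+07 m³/yr.
Steady-state CSTR mass balance: W = Q·C + k·V·C, so C = W/(Q + kV).
Q + kV = 5.428e+07 + 24·4.65e+06 = 1.659e+08 m³/yr.
C = 499000/1.659e+08 = 0.003008 kg/m³ = 3.008 mg/L.

3.01 mg/L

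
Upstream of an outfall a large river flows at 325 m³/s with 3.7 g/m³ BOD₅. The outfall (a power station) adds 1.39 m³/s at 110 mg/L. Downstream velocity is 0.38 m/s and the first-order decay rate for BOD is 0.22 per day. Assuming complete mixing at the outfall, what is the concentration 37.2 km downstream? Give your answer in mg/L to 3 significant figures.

3.24 mg/L

After complete mixing, C₀ = (1.39·110 + 325·3.7) / 326.4 = 4.153 mg/L.
Travel time t = 3.72e+04 m / 0.38 m/s = 9.789e+04 s = 1.133 d.
C = 4.153·exp(−0.22·1.133) = 4.153·0.7794 = 3.236 mg/L.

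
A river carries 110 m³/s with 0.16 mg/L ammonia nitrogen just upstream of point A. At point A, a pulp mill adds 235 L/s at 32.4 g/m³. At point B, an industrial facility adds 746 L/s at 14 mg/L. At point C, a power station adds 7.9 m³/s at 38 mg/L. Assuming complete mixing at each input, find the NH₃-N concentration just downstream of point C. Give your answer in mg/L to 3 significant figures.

235 L/s = 0.235 m³/s.
After input A: C = (110·0.16 + 0.235·32.4) / 110.2 = 0.2287 mg/L.
746 L/s = 0.746 m³/s.
After input B: C = (110.2·0.2287 + 0.746·14) / 111 = 0.3213 mg/L.
After input C: C = (111·0.3213 + 7.9·38) / 118.9 = 2.825 mg/L.

2.83 mg/L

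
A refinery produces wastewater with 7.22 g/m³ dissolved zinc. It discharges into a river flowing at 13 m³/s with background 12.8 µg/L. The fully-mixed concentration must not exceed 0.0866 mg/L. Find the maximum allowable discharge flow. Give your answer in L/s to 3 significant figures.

134 L/s

12.8 µg/L = 0.0128 mg/L.
Mass balance at complete mixing: C_std·(Q_w + Q_r) = Q_w·C_e + Q_r·C_b.
Rearranging, Q_w = Q_r·(C_std − C_b)/(C_e − C_std) = 13·(0.0866 − 0.0128) / (7.22 − 0.0866) = 0.1345 m³/s.
= 134.5 L/s.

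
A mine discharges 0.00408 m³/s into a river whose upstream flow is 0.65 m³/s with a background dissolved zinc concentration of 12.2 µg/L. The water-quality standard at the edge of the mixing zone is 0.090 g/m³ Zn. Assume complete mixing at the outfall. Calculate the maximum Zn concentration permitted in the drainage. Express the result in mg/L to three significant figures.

12.2 µg/L = 0.0122 mg/L.
Mass balance: 0.09·0.6541 = 0.00408·Cₑ + 0.65·0.0122.
Cₑ = (0.05887 − 0.00793) / 0.00408 = 12.48 mg/L.

12.5 mg/L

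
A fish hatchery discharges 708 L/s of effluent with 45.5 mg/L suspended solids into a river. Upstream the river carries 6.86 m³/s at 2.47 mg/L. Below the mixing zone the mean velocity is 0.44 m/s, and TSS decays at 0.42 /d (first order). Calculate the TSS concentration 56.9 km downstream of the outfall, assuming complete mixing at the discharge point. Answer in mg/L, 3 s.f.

708 L/s = 0.708 m³/s.
After complete mixing, C₀ = (0.708·45.5 + 6.86·2.47) / 7.568 = 6.496 mg/L.
Travel time t = 5.69e+04 m / 0.44 m/s = 1.293e+05 s = 1.497 d.
C = 6.496·exp(−0.42·1.497) = 6.496·0.5333 = 3.464 mg/L.

3.46 mg/L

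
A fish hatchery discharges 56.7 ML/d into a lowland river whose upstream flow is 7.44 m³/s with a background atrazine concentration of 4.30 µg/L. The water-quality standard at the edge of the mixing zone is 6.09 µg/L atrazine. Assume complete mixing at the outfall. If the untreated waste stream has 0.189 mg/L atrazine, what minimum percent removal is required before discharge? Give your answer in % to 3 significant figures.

56.7 ML/d = 0.6562 m³/s.
4.30 µg/L = 0.0043 mg/L.
6.09 µg/L = 0.00609 mg/L.
Mass balance: 0.00609·8.096 = 0.6562·Cₑ + 7.44·0.0043.
Cₑ = (0.04931 − 0.03199) / 0.6562 = 0.02638 mg/L.
Required removal = 1 − 0.02638/0.189 = 86.04 %.

86.0 %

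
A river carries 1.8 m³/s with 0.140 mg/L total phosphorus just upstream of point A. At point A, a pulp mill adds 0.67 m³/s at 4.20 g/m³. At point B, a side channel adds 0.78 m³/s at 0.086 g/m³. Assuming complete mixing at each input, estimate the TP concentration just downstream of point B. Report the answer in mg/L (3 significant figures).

0.964 mg/L

After input A: C = (1.8·0.14 + 0.67·4.2) / 2.47 = 1.241 mg/L.
After input B: C = (2.47·1.241 + 0.78·0.086) / 3.25 = 0.964 mg/L.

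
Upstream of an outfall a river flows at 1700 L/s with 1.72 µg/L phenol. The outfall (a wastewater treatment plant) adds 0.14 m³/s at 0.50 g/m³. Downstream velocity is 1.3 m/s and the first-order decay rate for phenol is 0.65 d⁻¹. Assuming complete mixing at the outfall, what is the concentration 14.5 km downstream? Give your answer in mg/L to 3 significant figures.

1700 L/s = 1.7 m³/s.
1.72 µg/L = 0.00172 mg/L.
After complete mixing, C₀ = (0.14·0.5 + 1.7·0.00172) / 1.84 = 0.03963 mg/L.
Travel time t = 1.45e+04 m / 1.3 m/s = 1.115e+04 s = 0.1291 d.
C = 0.03963·exp(−0.65·0.1291) = 0.03963·0.9195 = 0.03644 mg/L.

0.0364 mg/L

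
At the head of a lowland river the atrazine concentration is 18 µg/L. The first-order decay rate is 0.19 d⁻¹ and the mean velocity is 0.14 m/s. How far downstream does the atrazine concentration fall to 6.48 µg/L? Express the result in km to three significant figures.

65.0 km

From C = C₀·e^(−kt), t = ln(C₀/C)/k = ln(18/6.48)/0.19 = 1.022/0.19 = 5.377 d.
Distance = v·t = 0.14 m/s × 4.646e+05 s = 6.504e+04 m = 65.04 km.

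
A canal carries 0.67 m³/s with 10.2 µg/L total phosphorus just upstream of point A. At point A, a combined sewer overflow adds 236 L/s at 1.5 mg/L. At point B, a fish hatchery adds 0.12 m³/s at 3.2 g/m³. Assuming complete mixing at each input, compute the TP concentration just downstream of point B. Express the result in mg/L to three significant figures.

0.726 mg/L

10.2 µg/L = 0.0102 mg/L.
236 L/s = 0.236 m³/s.
After input A: C = (0.67·0.0102 + 0.236·1.5) / 0.906 = 0.3983 mg/L.
After input B: C = (0.906·0.3983 + 0.12·3.2) / 1.026 = 0.726 mg/L.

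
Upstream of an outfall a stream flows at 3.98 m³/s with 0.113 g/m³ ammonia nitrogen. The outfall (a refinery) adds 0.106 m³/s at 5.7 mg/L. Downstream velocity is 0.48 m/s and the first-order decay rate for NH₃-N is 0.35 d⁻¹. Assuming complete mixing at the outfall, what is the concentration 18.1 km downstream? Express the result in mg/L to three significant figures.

0.221 mg/L

After complete mixing, C₀ = (0.106·5.7 + 3.98·0.113) / 4.086 = 0.2579 mg/L.
Travel time t = 1.81e+04 m / 0.48 m/s = 3.771e+04 s = 0.4364 d.
C = 0.2579·exp(−0.35·0.4364) = 0.2579·0.8583 = 0.2214 mg/L.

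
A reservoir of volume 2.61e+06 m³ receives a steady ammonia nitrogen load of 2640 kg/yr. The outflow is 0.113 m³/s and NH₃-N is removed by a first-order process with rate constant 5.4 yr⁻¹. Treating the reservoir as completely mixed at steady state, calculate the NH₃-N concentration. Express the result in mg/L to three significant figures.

0.149 mg/L

Outflow Q = 0.113 m³/s × 3.156e+07 s/yr = 3.566e+06 m³/yr.
Steady-state CSTR mass balance: W = Q·C + k·V·C, so C = W/(Q + kV).
Q + kV = 3.566e+06 + 5.4·2.61e+06 = 1.766e+07 m³/yr.
C = 2640/1.766e+07 = 0.0001495 kg/m³ = 0.1495 mg/L.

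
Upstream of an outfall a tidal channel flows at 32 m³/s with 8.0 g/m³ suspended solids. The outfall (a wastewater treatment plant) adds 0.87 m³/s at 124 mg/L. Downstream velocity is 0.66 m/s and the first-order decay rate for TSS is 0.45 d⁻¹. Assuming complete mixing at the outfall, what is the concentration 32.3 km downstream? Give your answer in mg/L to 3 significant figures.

8.58 mg/L

After complete mixing, C₀ = (0.87·124 + 32·8) / 32.87 = 11.07 mg/L.
Travel time t = 3.23e+04 m / 0.66 m/s = 4.894e+04 s = 0.5664 d.
C = 11.07·exp(−0.45·0.5664) = 11.07·0.775 = 8.579 mg/L.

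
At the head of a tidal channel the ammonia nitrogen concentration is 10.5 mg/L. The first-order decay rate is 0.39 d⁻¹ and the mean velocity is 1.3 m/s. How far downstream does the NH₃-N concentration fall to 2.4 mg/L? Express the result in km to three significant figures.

425 km

From C = C₀·e^(−kt), t = ln(C₀/C)/k = ln(10.5/2.4)/0.39 = 1.476/0.39 = 3.784 d.
Distance = v·t = 1.3 m/s × 3.27e+05 s = 4.251e+05 m = 425.1 km.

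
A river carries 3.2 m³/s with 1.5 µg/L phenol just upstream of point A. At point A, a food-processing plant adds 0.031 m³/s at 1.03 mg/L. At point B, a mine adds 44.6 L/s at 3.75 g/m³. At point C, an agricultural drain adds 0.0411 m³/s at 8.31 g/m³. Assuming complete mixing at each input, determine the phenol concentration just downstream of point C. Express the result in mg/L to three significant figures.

1.5 µg/L = 0.0015 mg/L.
After input A: C = (3.2·0.0015 + 0.031·1.03) / 3.231 = 0.01137 mg/L.
44.6 L/s = 0.0446 m³/s.
After input B: C = (3.231·0.01137 + 0.0446·3.75) / 3.276 = 0.06227 mg/L.
After input C: C = (3.276·0.06227 + 0.0411·8.31) / 3.317 = 0.1645 mg/L.

0.164 mg/L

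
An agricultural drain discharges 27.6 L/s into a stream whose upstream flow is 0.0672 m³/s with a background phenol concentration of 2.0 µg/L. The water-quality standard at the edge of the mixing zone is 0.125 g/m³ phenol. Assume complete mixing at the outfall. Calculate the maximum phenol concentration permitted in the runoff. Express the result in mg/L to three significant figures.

27.6 L/s = 0.0276 m³/s.
2.0 µg/L = 0.002 mg/L.
Mass balance: 0.125·0.0948 = 0.0276·Cₑ + 0.0672·0.002.
Cₑ = (0.01185 − 0.0001344) / 0.0276 = 0.4245 mg/L.

0.424 mg/L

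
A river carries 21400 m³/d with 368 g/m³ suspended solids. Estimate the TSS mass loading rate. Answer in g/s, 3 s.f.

21400 m³/d = 0.2477 m³/s.
Mass flux = Q·C = 0.2477 m³/s × 368 g/m³ = 91.15 g/s.

91.1 g/s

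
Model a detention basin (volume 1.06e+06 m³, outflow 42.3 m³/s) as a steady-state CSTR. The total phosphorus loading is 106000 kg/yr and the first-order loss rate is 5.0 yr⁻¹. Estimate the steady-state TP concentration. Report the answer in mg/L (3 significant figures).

Outflow Q = 42.3 m³/s × 3.156e+07 s/yr = 1.335e+09 m³/yr.
Steady-state CSTR mass balance: W = Q·C + k·V·C, so C = W/(Q + kV).
Q + kV = 1.335e+09 + 5.0·1.06e+06 = 1.34e+09 m³/yr.
C = 106000/1.34e+09 = 7.909e-05 kg/m³ = 0.07909 mg/L.

0.0791 mg/L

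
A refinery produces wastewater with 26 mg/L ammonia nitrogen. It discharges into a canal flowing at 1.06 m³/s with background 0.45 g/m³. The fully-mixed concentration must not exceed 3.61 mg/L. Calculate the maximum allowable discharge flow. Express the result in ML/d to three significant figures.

Mass balance at complete mixing: C_std·(Q_w + Q_r) = Q_w·C_e + Q_r·C_b.
Rearranging, Q_w = Q_r·(C_std − C_b)/(C_e − C_std) = 1.06·(3.61 − 0.45) / (26 − 3.61) = 0.1496 m³/s.
= 12.93 ML/d.

12.9 ML/d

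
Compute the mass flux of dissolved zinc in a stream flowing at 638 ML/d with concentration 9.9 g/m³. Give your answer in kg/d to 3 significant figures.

6320 kg/d

638 ML/d = 7.384 m³/s.
Mass flux = Q·C = 7.384 m³/s × 9.9 g/m³ = 73.1 g/s.
= 73.1 g/s × 86.4 = 6316 kg/d.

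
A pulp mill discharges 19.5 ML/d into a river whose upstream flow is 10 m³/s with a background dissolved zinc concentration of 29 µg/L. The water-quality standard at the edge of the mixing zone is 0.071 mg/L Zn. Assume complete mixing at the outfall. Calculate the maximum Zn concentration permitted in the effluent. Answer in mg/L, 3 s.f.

1.93 mg/L

19.5 ML/d = 0.2257 m³/s.
29 µg/L = 0.029 mg/L.
Mass balance: 0.071·10.23 = 0.2257·Cₑ + 10·0.029.
Cₑ = (0.726 − 0.29) / 0.2257 = 1.932 mg/L.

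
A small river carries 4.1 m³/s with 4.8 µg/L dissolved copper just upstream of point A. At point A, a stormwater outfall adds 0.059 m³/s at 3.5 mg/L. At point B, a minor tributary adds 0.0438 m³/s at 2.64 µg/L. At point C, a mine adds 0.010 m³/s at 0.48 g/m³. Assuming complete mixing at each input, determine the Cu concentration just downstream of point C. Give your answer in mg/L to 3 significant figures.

0.0549 mg/L

4.8 µg/L = 0.0048 mg/L.
After input A: C = (4.1·0.0048 + 0.059·3.5) / 4.159 = 0.05438 mg/L.
2.64 µg/L = 0.00264 mg/L.
After input B: C = (4.159·0.05438 + 0.0438·0.00264) / 4.203 = 0.05384 mg/L.
After input C: C = (4.203·0.05384 + 0.01·0.48) / 4.213 = 0.05486 mg/L.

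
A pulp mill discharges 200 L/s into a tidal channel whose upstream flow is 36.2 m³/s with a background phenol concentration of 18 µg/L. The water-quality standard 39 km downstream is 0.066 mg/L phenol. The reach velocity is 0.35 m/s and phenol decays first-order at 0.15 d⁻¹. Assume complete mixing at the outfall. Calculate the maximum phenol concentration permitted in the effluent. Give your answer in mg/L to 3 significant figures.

11.3 mg/L

200 L/s = 0.2 m³/s.
18 µg/L = 0.018 mg/L.
Travel time to the compliance point: t = 3.9e+04/0.35 = 1.114e+05 s = 1.29 d; decay factor exp(−0.15·1.29) = 0.8241.
So the concentration just after mixing may be at most 0.066/0.8241 = 0.08009 mg/L.
Mass balance: 0.08009·36.4 = 0.2·Cₑ + 36.2·0.018.
Cₑ = (2.915 − 0.6516) / 0.2 = 11.32 mg/L.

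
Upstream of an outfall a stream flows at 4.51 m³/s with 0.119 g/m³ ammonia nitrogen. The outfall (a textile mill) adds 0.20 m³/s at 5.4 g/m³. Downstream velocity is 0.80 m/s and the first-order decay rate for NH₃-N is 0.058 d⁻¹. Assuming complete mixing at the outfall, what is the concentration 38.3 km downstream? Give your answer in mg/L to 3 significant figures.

0.332 mg/L

After complete mixing, C₀ = (0.2·5.4 + 4.51·0.119) / 4.71 = 0.3432 mg/L.
Travel time t = 3.83e+04 m / 0.80 m/s = 4.788e+04 s = 0.5541 d.
C = 0.3432·exp(−0.058·0.5541) = 0.3432·0.9684 = 0.3324 mg/L.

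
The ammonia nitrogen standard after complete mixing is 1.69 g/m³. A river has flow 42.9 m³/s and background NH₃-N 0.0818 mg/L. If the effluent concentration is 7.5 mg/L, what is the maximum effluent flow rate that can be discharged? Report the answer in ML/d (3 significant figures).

Mass balance at complete mixing: C_std·(Q_w + Q_r) = Q_w·C_e + Q_r·C_b.
Rearranging, Q_w = Q_r·(C_std − C_b)/(C_e − C_std) = 42.9·(1.69 − 0.0818) / (7.5 − 1.69) = 11.87 m³/s.
= 1026 ML/d.

1030 ML/d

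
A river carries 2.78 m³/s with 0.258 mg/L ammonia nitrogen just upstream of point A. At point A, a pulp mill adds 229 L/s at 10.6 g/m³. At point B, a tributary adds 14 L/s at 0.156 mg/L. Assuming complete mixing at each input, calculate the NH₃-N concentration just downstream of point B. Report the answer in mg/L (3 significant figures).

229 L/s = 0.229 m³/s.
After input A: C = (2.78·0.258 + 0.229·10.6) / 3.009 = 1.045 mg/L.
14 L/s = 0.014 m³/s.
After input B: C = (3.009·1.045 + 0.014·0.156) / 3.023 = 1.041 mg/L.

1.04 mg/L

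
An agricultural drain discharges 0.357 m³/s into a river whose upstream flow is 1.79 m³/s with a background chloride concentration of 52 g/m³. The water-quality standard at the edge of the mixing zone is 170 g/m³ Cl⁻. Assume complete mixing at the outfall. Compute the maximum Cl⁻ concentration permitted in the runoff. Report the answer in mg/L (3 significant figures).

Mass balance: 170·2.147 = 0.357·Cₑ + 1.79·52.
Cₑ = (365 − 93.08) / 0.357 = 761.7 mg/L.

762 mg/L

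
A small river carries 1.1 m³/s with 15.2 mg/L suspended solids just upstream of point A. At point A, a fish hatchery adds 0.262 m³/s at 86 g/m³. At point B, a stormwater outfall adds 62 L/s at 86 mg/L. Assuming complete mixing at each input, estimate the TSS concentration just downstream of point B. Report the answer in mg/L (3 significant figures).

31.3 mg/L

After input A: C = (1.1·15.2 + 0.262·86) / 1.362 = 28.82 mg/L.
62 L/s = 0.062 m³/s.
After input B: C = (1.362·28.82 + 0.062·86) / 1.424 = 31.31 mg/L.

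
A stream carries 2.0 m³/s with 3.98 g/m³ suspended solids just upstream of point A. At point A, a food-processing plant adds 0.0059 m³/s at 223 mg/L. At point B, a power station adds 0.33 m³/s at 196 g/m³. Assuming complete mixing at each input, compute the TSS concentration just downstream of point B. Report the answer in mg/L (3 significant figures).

After input A: C = (2·3.98 + 0.0059·223) / 2.006 = 4.624 mg/L.
After input B: C = (2.006·4.624 + 0.33·196) / 2.336 = 31.66 mg/L.

31.7 mg/L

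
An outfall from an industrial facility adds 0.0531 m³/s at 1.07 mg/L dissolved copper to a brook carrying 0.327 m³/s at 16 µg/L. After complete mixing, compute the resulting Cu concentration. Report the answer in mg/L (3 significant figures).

16 µg/L = 0.016 mg/L.
By mass balance at complete mixing, C = (0.0531·1.07 + 0.327·0.016) / (0.0531 + 0.327) = 0.06205/0.3801 = 0.1632 mg/L.

0.163 mg/L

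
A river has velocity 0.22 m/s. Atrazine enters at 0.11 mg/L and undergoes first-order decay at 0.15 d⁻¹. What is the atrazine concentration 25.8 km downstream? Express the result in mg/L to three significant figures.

0.0897 mg/L

Travel time t = 25.8 km / 0.22 m/s = 2.58e+04/0.22 = 1.173e+05 s = 1.357 d.
First-order decay: C = 0.11·exp(−0.15·1.357) = 0.11·0.8158 = 0.08974 mg/L.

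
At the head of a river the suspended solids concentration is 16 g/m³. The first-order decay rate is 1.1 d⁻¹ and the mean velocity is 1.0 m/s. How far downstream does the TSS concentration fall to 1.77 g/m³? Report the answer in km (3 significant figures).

From C = C₀·e^(−kt), t = ln(C₀/C)/k = ln(16/1.77)/1.1 = 2.202/1.1 = 2.001 d.
Distance = v·t = 1.0 m/s × 1.729e+05 s = 1.729e+05 m = 172.9 km.

173 km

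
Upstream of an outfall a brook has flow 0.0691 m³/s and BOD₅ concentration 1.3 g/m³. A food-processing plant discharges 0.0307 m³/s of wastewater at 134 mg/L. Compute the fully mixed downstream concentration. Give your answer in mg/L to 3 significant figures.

By mass balance at complete mixing, C = (0.0307·134 + 0.0691·1.3) / (0.0307 + 0.0691) = 4.204/0.0998 = 42.12 mg/L.

42.1 mg/L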